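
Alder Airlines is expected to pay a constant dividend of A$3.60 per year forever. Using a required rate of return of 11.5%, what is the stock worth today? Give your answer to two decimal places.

Zero-growth DDM (perpetuity): P₀ = D/r = 3.60 / 0.115 = 31.3043

A$31.30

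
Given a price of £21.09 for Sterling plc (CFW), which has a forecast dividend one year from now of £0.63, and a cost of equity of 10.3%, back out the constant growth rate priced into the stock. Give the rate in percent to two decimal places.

7.31%

From P₀ = D₁/(r − g), the implied growth is g = r − D₁/P₀.
g = 0.103 − 0.63/21.09 = 0.103 − 0.02987 = 0.07313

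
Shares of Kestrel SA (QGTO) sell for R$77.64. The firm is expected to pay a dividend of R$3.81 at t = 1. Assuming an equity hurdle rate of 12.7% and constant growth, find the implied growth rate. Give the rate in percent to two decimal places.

7.79%

From P₀ = D₁/(r − g), the implied growth is g = r − D₁/P₀.
g = 0.127 − 3.81/77.64 = 0.127 − 0.04907 = 0.07793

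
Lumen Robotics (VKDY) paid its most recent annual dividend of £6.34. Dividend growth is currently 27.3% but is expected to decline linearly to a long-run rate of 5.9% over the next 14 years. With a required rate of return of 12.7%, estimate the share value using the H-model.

H-model: P₀ = D₀[(1+g_L) + H(g_S−g_L)]/(r−g_L), with H = 14/2 = 7.
P₀ = 6.34 × [(1+0.059) + 7×(0.273−0.059)] / (0.127−0.059)
   = 6.34 × 2.5570 / 0.068 = 238.4026

£238.40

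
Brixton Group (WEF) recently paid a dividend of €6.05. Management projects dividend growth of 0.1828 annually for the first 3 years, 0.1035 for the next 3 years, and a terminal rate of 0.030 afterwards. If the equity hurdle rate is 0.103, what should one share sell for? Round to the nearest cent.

Three-stage DDM. Project D₁…D_6; terminal Gordon value at t=6 with g = 0.03; discount at r = 0.103.
D_1 = 7.1559
D_2 = 8.4640
D_3 = 10.0113
D_4 = 11.0474
D_5 = 12.1909
D_6 = 13.4526
TV_6 = 13.8562/(0.103−0.03) = 189.8107
P₀ = Σ Dₜ/(1+r)ᵗ + TV_6/(1+r)^6 = 148.7133

€148.71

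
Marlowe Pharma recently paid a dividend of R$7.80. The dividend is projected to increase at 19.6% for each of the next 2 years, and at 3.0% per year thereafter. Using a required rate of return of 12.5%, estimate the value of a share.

R$112.69

Two-stage DDM. Project D₁…D_2 at 0.196, terminal growth 0.03, discount at r = 0.125.
D_1 = 9.3288
D_2 = 11.1572
Terminal value at t=2: TV = D_3/(r−g) = 11.4920/(0.125−0.03) = 120.9680
P₀ = 9.3288/(1+0.125)^1 + 11.1572/(1+0.125)^2 + 120.9680/(1+0.125)^2 = 112.6875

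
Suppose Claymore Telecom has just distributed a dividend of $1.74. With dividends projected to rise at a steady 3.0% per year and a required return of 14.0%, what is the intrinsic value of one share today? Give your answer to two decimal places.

Gordon growth model: P₀ = D₁/(r − g). D₁ = 1.74 × (1 + 0.03) = 1.7922.
P₀ = 1.7922 / (0.14 − 0.03) = 1.7922 / 0.11 = 16.2927

$16.29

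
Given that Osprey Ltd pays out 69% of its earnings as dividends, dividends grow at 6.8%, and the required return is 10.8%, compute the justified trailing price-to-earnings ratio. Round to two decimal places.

Justified trailing P/E = b(1+g)/(r−g) = 0.69×(1+0.068)/(0.108−0.068) = 18.4230

18.42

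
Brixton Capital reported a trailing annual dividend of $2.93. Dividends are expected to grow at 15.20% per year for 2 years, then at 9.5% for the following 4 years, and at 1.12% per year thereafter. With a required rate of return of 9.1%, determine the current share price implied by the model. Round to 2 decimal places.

$61.55

Three-stage DDM. Project D₁…D_6; terminal Gordon value at t=6 with g = 0.0112; discount at r = 0.091.
D_1 = 3.3754
D_2 = 3.8884
D_3 = 4.2578
D_4 = 4.6623
D_5 = 5.1052
D_6 = 5.5902
TV_6 = 5.6528/(0.091−0.0112) = 70.8375
P₀ = Σ Dₜ/(1+r)ᵗ + TV_6/(1+r)^6 = 61.5544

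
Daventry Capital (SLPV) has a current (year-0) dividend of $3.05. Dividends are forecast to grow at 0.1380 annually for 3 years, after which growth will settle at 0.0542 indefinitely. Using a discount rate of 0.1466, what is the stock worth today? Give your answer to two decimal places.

Two-stage DDM. Project D₁…D_3 at 0.138, terminal growth 0.0542, discount at r = 0.1466.
D_1 = 3.4709
D_2 = 3.9499
D_3 = 4.4950
Terminal value at t=3: TV = D_4/(r−g) = 4.7386/(0.1466−0.0542) = 51.2835
P₀ = 3.4709/(1+0.1466)^1 + 3.9499/(1+0.1466)^2 + 4.4950/(1+0.1466)^3 + 51.2835/(1+0.1466)^3 = 43.0340

$43.03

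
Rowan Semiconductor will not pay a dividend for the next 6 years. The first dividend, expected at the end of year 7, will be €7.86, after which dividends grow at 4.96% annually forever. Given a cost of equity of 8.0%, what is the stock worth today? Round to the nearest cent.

Deferred-dividend DDM. At t=6 the remaining stream is a growing perpetuity with first payment D_7 = 7.86.
V_6 = D_7/(r−g) = 7.86/(0.08−0.0496) = 258.5526
P₀ = V_6/(1+r)^6 = 258.5526/(1+0.08)^6 = 162.9320

€162.93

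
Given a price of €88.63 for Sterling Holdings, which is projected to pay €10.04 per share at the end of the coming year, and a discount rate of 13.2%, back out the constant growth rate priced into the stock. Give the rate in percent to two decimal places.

From P₀ = D₁/(r − g), the implied growth is g = r − D₁/P₀.
g = 0.132 − 10.04/88.63 = 0.132 − 0.11328 = 0.01872

1.87%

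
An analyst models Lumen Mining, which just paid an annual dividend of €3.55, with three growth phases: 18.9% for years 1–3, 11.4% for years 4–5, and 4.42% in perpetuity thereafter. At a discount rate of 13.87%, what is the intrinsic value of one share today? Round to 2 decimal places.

Three-stage DDM. Project D₁…D_5; terminal Gordon value at t=5 with g = 0.0442; discount at r = 0.1387.
D_1 = 4.2210
D_2 = 5.0187
D_3 = 5.9672
D_4 = 6.6475
D_5 = 7.4053
TV_5 = 7.7326/(0.1387−0.0442) = 81.8269
P₀ = Σ Dₜ/(1+r)ᵗ + TV_5/(1+r)^5 = 62.1823

€62.18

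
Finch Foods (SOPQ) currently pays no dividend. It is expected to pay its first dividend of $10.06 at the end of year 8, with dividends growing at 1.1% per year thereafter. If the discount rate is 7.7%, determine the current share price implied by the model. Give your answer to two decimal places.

Deferred-dividend DDM. At t=7 the remaining stream is a growing perpetuity with first payment D_8 = 10.06.
V_7 = D_8/(r−g) = 10.06/(0.077−0.011) = 152.4242
P₀ = V_7/(1+r)^7 = 152.4242/(1+0.077)^7 = 90.6868

$90.69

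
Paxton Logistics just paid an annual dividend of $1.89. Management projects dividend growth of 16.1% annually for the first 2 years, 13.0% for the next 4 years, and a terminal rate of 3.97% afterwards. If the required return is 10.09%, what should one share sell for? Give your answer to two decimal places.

Three-stage DDM. Project D₁…D_6; terminal Gordon value at t=6 with g = 0.0397; discount at r = 0.1009.
D_1 = 2.1943
D_2 = 2.5476
D_3 = 2.8788
D_4 = 3.2530
D_5 = 3.6759
D_6 = 4.1537
TV_6 = 4.3187/(0.1009−0.0397) = 70.5662
P₀ = Σ Dₜ/(1+r)ᵗ + TV_6/(1+r)^6 = 52.7114

$52.71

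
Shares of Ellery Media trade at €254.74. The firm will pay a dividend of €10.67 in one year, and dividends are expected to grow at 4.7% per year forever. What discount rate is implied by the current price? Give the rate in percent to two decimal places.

8.89%

Rearranging the constant-growth DDM: r = D₁/P₀ + g.
r = 10.6700 / 254.74 + 0.047 = 0.04189 + 0.047 = 0.08889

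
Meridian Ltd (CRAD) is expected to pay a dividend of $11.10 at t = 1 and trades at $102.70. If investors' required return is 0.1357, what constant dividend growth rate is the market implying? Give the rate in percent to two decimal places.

From P₀ = D₁/(r − g), the implied growth is g = r − D₁/P₀.
g = 0.1357 − 11.10/102.70 = 0.1357 − 0.10808 = 0.02762

2.76%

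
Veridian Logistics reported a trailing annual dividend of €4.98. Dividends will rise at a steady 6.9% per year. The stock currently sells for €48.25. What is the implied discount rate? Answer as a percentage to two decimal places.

17.93%

Rearranging the constant-growth DDM: r = D₁/P₀ + g.
D₁ = 4.98 × (1 + 0.069) = 5.3236.
r = 5.3236 / 48.25 + 0.069 = 0.11033 + 0.069 = 0.17933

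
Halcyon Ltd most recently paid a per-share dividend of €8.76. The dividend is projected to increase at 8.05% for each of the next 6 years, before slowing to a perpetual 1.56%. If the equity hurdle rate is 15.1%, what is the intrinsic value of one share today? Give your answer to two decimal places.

€87.34

Two-stage DDM. Project D₁…D_6 at 0.0805, terminal growth 0.0156, discount at r = 0.151.
D_1 = 9.4652
D_2 = 10.2271
D_3 = 11.0504
D_4 = 11.9400
D_5 = 12.9011
D_6 = 13.9397
Terminal value at t=6: TV = D_7/(r−g) = 14.1571/(0.151−0.0156) = 104.5579
P₀ = 9.4652/(1+0.151)^1 + 10.2271/(1+0.151)^2 + 11.0504/(1+0.151)^3 + 11.9400/(1+0.151)^4 + 12.9011/(1+0.151)^5 + 13.9397/(1+0.151)^6 + 104.5579/(1+0.151)^6 = 87.3427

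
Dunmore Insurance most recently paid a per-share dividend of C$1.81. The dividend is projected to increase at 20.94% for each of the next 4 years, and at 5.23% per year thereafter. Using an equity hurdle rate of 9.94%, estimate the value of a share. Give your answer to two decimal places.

Two-stage DDM. Project D₁…D_4 at 0.2094, terminal growth 0.0523, discount at r = 0.0994.
D_1 = 2.1890
D_2 = 2.6474
D_3 = 3.2018
D_4 = 3.8722
Terminal value at t=4: TV = D_5/(r−g) = 4.0747/(0.0994−0.0523) = 86.5121
P₀ = 2.1890/(1+0.0994)^1 + 2.6474/(1+0.0994)^2 + 3.2018/(1+0.0994)^3 + 3.8722/(1+0.0994)^4 + 86.5121/(1+0.0994)^4 = 68.4595

C$68.46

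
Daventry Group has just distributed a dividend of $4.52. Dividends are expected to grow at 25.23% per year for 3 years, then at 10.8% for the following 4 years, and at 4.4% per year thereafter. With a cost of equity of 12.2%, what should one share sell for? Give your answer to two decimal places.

$121.32

Three-stage DDM. Project D₁…D_7; terminal Gordon value at t=7 with g = 0.044; discount at r = 0.122.
D_1 = 5.6604
D_2 = 7.0885
D_3 = 8.8769
D_4 = 9.8357
D_5 = 10.8979
D_6 = 12.0749
D_7 = 13.3790
TV_7 = 13.9676/(0.122−0.044) = 179.0723
P₀ = Σ Dₜ/(1+r)ᵗ + TV_7/(1+r)^7 = 121.3227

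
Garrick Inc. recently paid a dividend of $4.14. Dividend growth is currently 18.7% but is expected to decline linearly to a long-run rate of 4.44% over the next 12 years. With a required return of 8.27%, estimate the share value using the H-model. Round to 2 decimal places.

H-model: P₀ = D₀[(1+g_L) + H(g_S−g_L)]/(r−g_L), with H = 12/2 = 6.
P₀ = 4.14 × [(1+0.0444) + 6×(0.187−0.0444)] / (0.0827−0.0444)
   = 4.14 × 1.9000 / 0.0383 = 205.3786

$205.38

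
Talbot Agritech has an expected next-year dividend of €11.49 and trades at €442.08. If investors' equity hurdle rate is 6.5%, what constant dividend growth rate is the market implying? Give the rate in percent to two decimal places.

From P₀ = D₁/(r − g), the implied growth is g = r − D₁/P₀.
g = 0.065 − 11.49/442.08 = 0.065 − 0.02599 = 0.03901

3.90%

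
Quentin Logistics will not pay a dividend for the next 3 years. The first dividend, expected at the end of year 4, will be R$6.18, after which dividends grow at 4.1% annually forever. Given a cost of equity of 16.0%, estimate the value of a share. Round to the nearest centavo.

Deferred-dividend DDM. At t=3 the remaining stream is a growing perpetuity with first payment D_4 = 6.18.
V_3 = D_4/(r−g) = 6.18/(0.16−0.041) = 51.9328
P₀ = V_3/(1+r)^3 = 51.9328/(1+0.16)^3 = 33.2711

R$33.27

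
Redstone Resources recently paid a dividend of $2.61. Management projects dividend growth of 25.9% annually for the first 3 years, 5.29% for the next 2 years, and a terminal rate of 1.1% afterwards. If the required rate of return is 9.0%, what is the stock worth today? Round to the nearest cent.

$66.18

Three-stage DDM. Project D₁…D_5; terminal Gordon value at t=5 with g = 0.011; discount at r = 0.09.
D_1 = 3.2860
D_2 = 4.1371
D_3 = 5.2086
D_4 = 5.4841
D_5 = 5.7742
TV_5 = 5.8377/(0.09−0.011) = 73.8952
P₀ = Σ Dₜ/(1+r)ᵗ + TV_5/(1+r)^5 = 66.1834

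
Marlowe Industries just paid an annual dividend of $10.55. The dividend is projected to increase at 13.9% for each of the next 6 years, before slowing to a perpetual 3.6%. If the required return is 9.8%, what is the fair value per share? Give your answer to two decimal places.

Two-stage DDM. Project D₁…D_6 at 0.139, terminal growth 0.036, discount at r = 0.098.
D_1 = 12.0165
D_2 = 13.6867
D_3 = 15.5892
D_4 = 17.7561
D_5 = 20.2242
D_6 = 23.0353
Terminal value at t=6: TV = D_7/(r−g) = 23.8646/(0.098−0.036) = 384.9133
P₀ = 12.0165/(1+0.098)^1 + 13.6867/(1+0.098)^2 + 15.5892/(1+0.098)^3 + 17.7561/(1+0.098)^4 + 20.2242/(1+0.098)^5 + 23.0353/(1+0.098)^6 + 384.9133/(1+0.098)^6 = 291.7662

$291.77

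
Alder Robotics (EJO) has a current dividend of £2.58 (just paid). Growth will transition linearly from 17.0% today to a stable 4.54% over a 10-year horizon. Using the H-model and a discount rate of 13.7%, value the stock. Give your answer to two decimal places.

H-model: P₀ = D₀[(1+g_L) + H(g_S−g_L)]/(r−g_L), with H = 10/2 = 5.
P₀ = 2.58 × [(1+0.0454) + 5×(0.17−0.0454)] / (0.137−0.0454)
   = 2.58 × 1.6684 / 0.0916 = 46.9921

£46.99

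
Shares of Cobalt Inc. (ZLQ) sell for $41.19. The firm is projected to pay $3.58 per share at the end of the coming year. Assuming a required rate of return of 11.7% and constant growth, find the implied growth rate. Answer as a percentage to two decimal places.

3.01%

From P₀ = D₁/(r − g), the implied growth is g = r − D₁/P₀.
g = 0.117 − 3.58/41.19 = 0.117 − 0.08691 = 0.03009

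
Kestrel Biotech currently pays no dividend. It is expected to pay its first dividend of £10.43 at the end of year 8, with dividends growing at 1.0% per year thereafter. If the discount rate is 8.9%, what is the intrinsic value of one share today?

£72.69

Deferred-dividend DDM. At t=7 the remaining stream is a growing perpetuity with first payment D_8 = 10.43.
V_7 = D_8/(r−g) = 10.43/(0.089−0.01) = 132.0253
P₀ = V_7/(1+r)^7 = 132.0253/(1+0.089)^7 = 72.6879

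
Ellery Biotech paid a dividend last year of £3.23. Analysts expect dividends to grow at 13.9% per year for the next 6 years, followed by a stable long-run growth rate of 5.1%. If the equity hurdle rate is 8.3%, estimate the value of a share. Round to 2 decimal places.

Two-stage DDM. Project D₁…D_6 at 0.139, terminal growth 0.051, discount at r = 0.083.
D_1 = 3.6790
D_2 = 4.1903
D_3 = 4.7728
D_4 = 5.4362
D_5 = 6.1919
D_6 = 7.0525
Terminal value at t=6: TV = D_7/(r−g) = 7.4122/(0.083−0.051) = 231.6315
P₀ = 3.6790/(1+0.083)^1 + 4.1903/(1+0.083)^2 + 4.7728/(1+0.083)^3 + 5.4362/(1+0.083)^4 + 6.1919/(1+0.083)^5 + 7.0525/(1+0.083)^6 + 231.6315/(1+0.083)^6 = 166.7636

£166.76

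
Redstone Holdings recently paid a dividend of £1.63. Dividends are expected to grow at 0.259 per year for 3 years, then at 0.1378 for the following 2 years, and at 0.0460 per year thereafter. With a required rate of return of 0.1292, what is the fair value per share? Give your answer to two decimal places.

Three-stage DDM. Project D₁…D_5; terminal Gordon value at t=5 with g = 0.046; discount at r = 0.1292.
D_1 = 2.0522
D_2 = 2.5837
D_3 = 3.2529
D_4 = 3.7011
D_5 = 4.2111
TV_5 = 4.4048/(0.1292−0.046) = 52.9426
P₀ = Σ Dₜ/(1+r)ᵗ + TV_5/(1+r)^5 = 39.5100

£39.51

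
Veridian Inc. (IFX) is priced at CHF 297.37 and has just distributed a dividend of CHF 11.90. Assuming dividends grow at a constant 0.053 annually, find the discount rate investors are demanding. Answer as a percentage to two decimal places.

Rearranging the constant-growth DDM: r = D₁/P₀ + g.
D₁ = 11.90 × (1 + 0.053) = 12.5307.
r = 12.5307 / 297.37 + 0.053 = 0.04214 + 0.053 = 0.09514

9.51%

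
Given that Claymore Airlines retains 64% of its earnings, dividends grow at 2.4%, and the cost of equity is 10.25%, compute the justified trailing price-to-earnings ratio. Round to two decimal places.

Payout ratio b = 1 − 0.64 = 0.36.
Justified trailing P/E = b(1+g)/(r−g) = 0.36×(1+0.024)/(0.1025−0.024) = 4.6961

4.70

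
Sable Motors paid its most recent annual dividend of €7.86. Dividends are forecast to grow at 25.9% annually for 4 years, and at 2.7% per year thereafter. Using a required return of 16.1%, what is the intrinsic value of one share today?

Two-stage DDM. Project D₁…D_4 at 0.259, terminal growth 0.027, discount at r = 0.161.
D_1 = 9.8957
D_2 = 12.4587
D_3 = 15.6855
D_4 = 19.7481
Terminal value at t=4: TV = D_5/(r−g) = 20.2813/(0.161−0.027) = 151.3530
P₀ = 9.8957/(1+0.161)^1 + 12.4587/(1+0.161)^2 + 15.6855/(1+0.161)^3 + 19.7481/(1+0.161)^4 + 151.3530/(1+0.161)^4 = 121.9620

€121.96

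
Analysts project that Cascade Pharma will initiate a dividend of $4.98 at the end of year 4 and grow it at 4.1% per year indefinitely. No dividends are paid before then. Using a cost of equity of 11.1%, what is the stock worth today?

Deferred-dividend DDM. At t=3 the remaining stream is a growing perpetuity with first payment D_4 = 4.98.
V_3 = D_4/(r−g) = 4.98/(0.111−0.041) = 71.1429
P₀ = V_3/(1+r)^3 = 71.1429/(1+0.111)^3 = 51.8787

$51.88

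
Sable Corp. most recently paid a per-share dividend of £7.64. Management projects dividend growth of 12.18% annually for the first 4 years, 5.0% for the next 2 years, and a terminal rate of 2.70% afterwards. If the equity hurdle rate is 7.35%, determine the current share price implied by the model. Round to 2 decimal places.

£244.29

Three-stage DDM. Project D₁…D_6; terminal Gordon value at t=6 with g = 0.027; discount at r = 0.0735.
D_1 = 8.5706
D_2 = 9.6144
D_3 = 10.7855
D_4 = 12.0992
D_5 = 12.7041
D_6 = 13.3393
TV_6 = 13.6995/(0.0735−0.027) = 294.6125
P₀ = Σ Dₜ/(1+r)ᵗ + TV_6/(1+r)^6 = 244.2865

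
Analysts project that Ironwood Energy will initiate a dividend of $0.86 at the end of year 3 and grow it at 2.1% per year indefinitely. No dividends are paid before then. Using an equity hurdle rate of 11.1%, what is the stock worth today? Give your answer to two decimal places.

$7.74

Deferred-dividend DDM. At t=2 the remaining stream is a growing perpetuity with first payment D_3 = 0.86.
V_2 = D_3/(r−g) = 0.86/(0.111−0.021) = 9.5556
P₀ = V_2/(1+r)^2 = 9.5556/(1+0.111)^2 = 7.7415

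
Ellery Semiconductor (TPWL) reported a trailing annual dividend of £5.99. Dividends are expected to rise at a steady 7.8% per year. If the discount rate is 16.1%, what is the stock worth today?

£77.80

Gordon growth model: P₀ = D₁/(r − g). D₁ = 5.99 × (1 + 0.078) = 6.4572.
P₀ = 6.4572 / (0.161 − 0.078) = 6.4572 / 0.083 = 77.7978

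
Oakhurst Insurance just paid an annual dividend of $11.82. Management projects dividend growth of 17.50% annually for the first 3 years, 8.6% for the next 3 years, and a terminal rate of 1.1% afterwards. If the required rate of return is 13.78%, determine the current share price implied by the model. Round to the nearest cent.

$163.69

Three-stage DDM. Project D₁…D_6; terminal Gordon value at t=6 with g = 0.011; discount at r = 0.1378.
D_1 = 13.8885
D_2 = 16.3190
D_3 = 19.1748
D_4 = 20.8238
D_5 = 22.6147
D_6 = 24.5596
TV_6 = 24.8297/(0.1378−0.011) = 195.8179
P₀ = Σ Dₜ/(1+r)ᵗ + TV_6/(1+r)^6 = 163.6855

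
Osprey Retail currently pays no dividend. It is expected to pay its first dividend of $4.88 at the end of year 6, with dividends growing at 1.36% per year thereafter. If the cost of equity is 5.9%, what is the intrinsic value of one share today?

Deferred-dividend DDM. At t=5 the remaining stream is a growing perpetuity with first payment D_6 = 4.88.
V_5 = D_6/(r−g) = 4.88/(0.059−0.0136) = 107.4890
P₀ = V_5/(1+r)^5 = 107.4890/(1+0.059)^5 = 80.7020

$80.70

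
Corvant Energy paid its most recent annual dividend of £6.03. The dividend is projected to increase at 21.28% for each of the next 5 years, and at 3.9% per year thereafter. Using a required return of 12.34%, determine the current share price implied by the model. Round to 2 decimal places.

£147.02

Two-stage DDM. Project D₁…D_5 at 0.2128, terminal growth 0.039, discount at r = 0.1234.
D_1 = 7.3132
D_2 = 8.8694
D_3 = 10.7568
D_4 = 13.0459
D_5 = 15.8221
Terminal value at t=5: TV = D_6/(r−g) = 16.4391/(0.1234−0.039) = 194.7764
P₀ = 7.3132/(1+0.1234)^1 + 8.8694/(1+0.1234)^2 + 10.7568/(1+0.1234)^3 + 13.0459/(1+0.1234)^4 + 15.8221/(1+0.1234)^5 + 194.7764/(1+0.1234)^5 = 147.0178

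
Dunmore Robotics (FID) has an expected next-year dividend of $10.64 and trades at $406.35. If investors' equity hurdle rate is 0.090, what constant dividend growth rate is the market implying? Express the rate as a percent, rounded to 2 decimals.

From P₀ = D₁/(r − g), the implied growth is g = r − D₁/P₀.
g = 0.09 − 10.64/406.35 = 0.09 − 0.02618 = 0.06382

6.38%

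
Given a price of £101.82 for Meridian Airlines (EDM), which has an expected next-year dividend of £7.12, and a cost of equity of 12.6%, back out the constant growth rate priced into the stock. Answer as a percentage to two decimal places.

5.61%

From P₀ = D₁/(r − g), the implied growth is g = r − D₁/P₀.
g = 0.126 − 7.12/101.82 = 0.126 − 0.06993 = 0.05607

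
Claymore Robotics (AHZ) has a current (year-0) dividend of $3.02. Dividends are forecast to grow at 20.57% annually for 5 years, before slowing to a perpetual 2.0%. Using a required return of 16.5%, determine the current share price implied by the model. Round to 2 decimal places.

$41.98

Two-stage DDM. Project D₁…D_5 at 0.2057, terminal growth 0.02, discount at r = 0.165.
D_1 = 3.6412
D_2 = 4.3902
D_3 = 5.2933
D_4 = 6.3821
D_5 = 7.6949
Terminal value at t=5: TV = D_6/(r−g) = 7.8488/(0.165−0.02) = 54.1297
P₀ = 3.6412/(1+0.165)^1 + 4.3902/(1+0.165)^2 + 5.2933/(1+0.165)^3 + 6.3821/(1+0.165)^4 + 7.6949/(1+0.165)^5 + 54.1297/(1+0.165)^5 = 41.9818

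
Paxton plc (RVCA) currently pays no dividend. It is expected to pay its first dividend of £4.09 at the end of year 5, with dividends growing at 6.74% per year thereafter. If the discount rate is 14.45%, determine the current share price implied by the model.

£30.92

Deferred-dividend DDM. At t=4 the remaining stream is a growing perpetuity with first payment D_5 = 4.09.
V_4 = D_5/(r−g) = 4.09/(0.1445−0.0674) = 53.0480
P₀ = V_4/(1+r)^4 = 53.0480/(1+0.1445)^4 = 30.9176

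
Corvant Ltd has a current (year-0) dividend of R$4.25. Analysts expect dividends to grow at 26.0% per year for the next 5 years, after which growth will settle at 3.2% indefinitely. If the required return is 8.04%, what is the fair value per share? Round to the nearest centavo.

Two-stage DDM. Project D₁…D_5 at 0.26, terminal growth 0.032, discount at r = 0.0804.
D_1 = 5.3550
D_2 = 6.7473
D_3 = 8.5016
D_4 = 10.7120
D_5 = 13.4971
Terminal value at t=5: TV = D_6/(r−g) = 13.9290/(0.0804−0.032) = 287.7902
P₀ = 5.3550/(1+0.0804)^1 + 6.7473/(1+0.0804)^2 + 8.5016/(1+0.0804)^3 + 10.7120/(1+0.0804)^4 + 13.4971/(1+0.0804)^5 + 287.7902/(1+0.0804)^5 = 230.0121

R$230.01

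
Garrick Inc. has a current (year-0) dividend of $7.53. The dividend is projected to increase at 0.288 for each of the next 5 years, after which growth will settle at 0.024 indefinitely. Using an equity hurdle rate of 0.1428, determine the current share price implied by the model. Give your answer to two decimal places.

Two-stage DDM. Project D₁…D_5 at 0.288, terminal growth 0.024, discount at r = 0.1428.
D_1 = 9.6986
D_2 = 12.4918
D_3 = 16.0895
D_4 = 20.7233
D_5 = 26.6916
Terminal value at t=5: TV = D_6/(r−g) = 27.3322/(0.1428−0.024) = 230.0688
P₀ = 9.6986/(1+0.1428)^1 + 12.4918/(1+0.1428)^2 + 16.0895/(1+0.1428)^3 + 20.7233/(1+0.1428)^4 + 26.6916/(1+0.1428)^5 + 230.0688/(1+0.1428)^5 = 172.7098

$172.71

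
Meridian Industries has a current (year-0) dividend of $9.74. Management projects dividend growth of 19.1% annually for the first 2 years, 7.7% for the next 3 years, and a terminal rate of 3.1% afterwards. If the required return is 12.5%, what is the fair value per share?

Three-stage DDM. Project D₁…D_5; terminal Gordon value at t=5 with g = 0.031; discount at r = 0.125.
D_1 = 11.6003
D_2 = 13.8160
D_3 = 14.8798
D_4 = 16.0256
D_5 = 17.2596
TV_5 = 17.7946/(0.125−0.031) = 189.3043
P₀ = Σ Dₜ/(1+r)ᵗ + TV_5/(1+r)^5 = 156.3113

$156.31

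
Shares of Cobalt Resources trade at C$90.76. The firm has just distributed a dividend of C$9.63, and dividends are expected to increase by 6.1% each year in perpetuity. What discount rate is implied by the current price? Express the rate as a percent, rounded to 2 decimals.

Rearranging the constant-growth DDM: r = D₁/P₀ + g.
D₁ = 9.63 × (1 + 0.061) = 10.2174.
r = 10.2174 / 90.76 + 0.061 = 0.11258 + 0.061 = 0.17358

17.36%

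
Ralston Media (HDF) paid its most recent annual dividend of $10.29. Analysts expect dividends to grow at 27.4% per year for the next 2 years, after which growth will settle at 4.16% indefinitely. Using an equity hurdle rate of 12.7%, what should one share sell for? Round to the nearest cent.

$185.16

Two-stage DDM. Project D₁…D_2 at 0.274, terminal growth 0.0416, discount at r = 0.127.
D_1 = 13.1095
D_2 = 16.7015
Terminal value at t=2: TV = D_3/(r−g) = 17.3962/(0.127−0.0416) = 203.7030
P₀ = 13.1095/(1+0.127)^1 + 16.7015/(1+0.127)^2 + 203.7030/(1+0.127)^2 = 185.1613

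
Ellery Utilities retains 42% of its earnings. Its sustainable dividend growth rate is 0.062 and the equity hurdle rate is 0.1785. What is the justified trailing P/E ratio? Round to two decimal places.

Payout ratio b = 1 − 0.42 = 0.58.
Justified trailing P/E = b(1+g)/(r−g) = 0.58×(1+0.062)/(0.1785−0.062) = 5.2872

5.29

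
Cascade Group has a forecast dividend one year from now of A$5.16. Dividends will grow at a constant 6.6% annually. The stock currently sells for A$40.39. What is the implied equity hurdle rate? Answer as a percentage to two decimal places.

Rearranging the constant-growth DDM: r = D₁/P₀ + g.
r = 5.1600 / 40.39 + 0.066 = 0.12775 + 0.066 = 0.19375

19.38%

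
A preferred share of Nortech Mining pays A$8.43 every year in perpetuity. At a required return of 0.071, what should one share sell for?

A$118.73

Zero-growth DDM (perpetuity): P₀ = D/r = 8.43 / 0.071 = 118.7324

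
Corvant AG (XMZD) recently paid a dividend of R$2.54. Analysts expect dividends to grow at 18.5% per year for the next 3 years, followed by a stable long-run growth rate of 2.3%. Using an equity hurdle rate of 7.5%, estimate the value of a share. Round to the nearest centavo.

R$76.22

Two-stage DDM. Project D₁…D_3 at 0.185, terminal growth 0.023, discount at r = 0.075.
D_1 = 3.0099
D_2 = 3.5667
D_3 = 4.2266
Terminal value at t=3: TV = D_4/(r−g) = 4.3238/(0.075−0.023) = 83.1498
P₀ = 3.0099/(1+0.075)^1 + 3.5667/(1+0.075)^2 + 4.2266/(1+0.075)^3 + 83.1498/(1+0.075)^3 = 76.2208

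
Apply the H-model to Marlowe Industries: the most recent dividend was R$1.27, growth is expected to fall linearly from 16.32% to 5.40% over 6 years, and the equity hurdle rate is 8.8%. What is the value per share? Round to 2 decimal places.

H-model: P₀ = D₀[(1+g_L) + H(g_S−g_L)]/(r−g_L), with H = 6/2 = 3.
P₀ = 1.27 × [(1+0.054) + 3×(0.1632−0.054)] / (0.088−0.054)
   = 1.27 × 1.3816 / 0.034 = 51.6068

R$51.61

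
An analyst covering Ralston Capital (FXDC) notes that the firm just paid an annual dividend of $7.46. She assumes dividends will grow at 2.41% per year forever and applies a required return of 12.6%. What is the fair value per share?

Gordon growth model: P₀ = D₁/(r − g). D₁ = 7.46 × (1 + 0.0241) = 7.6398.
P₀ = 7.6398 / (0.126 − 0.0241) = 7.6398 / 0.1019 = 74.9734

$74.97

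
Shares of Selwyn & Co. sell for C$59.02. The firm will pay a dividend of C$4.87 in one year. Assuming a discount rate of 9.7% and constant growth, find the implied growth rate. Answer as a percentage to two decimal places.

1.45%

From P₀ = D₁/(r − g), the implied growth is g = r − D₁/P₀.
g = 0.097 − 4.87/59.02 = 0.097 − 0.08251 = 0.01449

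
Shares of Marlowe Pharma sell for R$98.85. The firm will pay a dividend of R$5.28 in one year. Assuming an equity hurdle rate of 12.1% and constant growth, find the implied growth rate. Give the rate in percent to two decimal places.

From P₀ = D₁/(r − g), the implied growth is g = r − D₁/P₀.
g = 0.121 − 5.28/98.85 = 0.121 − 0.05341 = 0.06759

6.76%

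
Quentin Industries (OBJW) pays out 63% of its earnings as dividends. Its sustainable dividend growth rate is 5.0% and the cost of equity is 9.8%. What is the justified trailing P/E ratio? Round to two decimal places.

Justified trailing P/E = b(1+g)/(r−g) = 0.63×(1+0.05)/(0.098−0.05) = 13.7813

13.78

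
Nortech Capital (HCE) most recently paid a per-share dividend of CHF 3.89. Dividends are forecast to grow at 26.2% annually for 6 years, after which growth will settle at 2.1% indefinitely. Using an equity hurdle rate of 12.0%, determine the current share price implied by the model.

CHF 118.29

Two-stage DDM. Project D₁…D_6 at 0.262, terminal growth 0.021, discount at r = 0.12.
D_1 = 4.9092
D_2 = 6.1954
D_3 = 7.8186
D_4 = 9.8670
D_5 = 12.4522
D_6 = 15.7147
Terminal value at t=6: TV = D_7/(r−g) = 16.0447/(0.12−0.021) = 162.0676
P₀ = 4.9092/(1+0.12)^1 + 6.1954/(1+0.12)^2 + 7.8186/(1+0.12)^3 + 9.8670/(1+0.12)^4 + 12.4522/(1+0.12)^5 + 15.7147/(1+0.12)^6 + 162.0676/(1+0.12)^6 = 118.2937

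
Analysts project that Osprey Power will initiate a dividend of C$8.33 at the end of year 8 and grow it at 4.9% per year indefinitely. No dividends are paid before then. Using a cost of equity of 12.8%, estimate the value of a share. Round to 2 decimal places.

Deferred-dividend DDM. At t=7 the remaining stream is a growing perpetuity with first payment D_8 = 8.33.
V_7 = D_8/(r−g) = 8.33/(0.128−0.049) = 105.4430
P₀ = V_7/(1+r)^7 = 105.4430/(1+0.128)^7 = 45.3789

C$45.38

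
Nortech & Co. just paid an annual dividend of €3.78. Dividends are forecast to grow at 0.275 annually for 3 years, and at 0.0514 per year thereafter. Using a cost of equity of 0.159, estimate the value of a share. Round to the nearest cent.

Two-stage DDM. Project D₁…D_3 at 0.275, terminal growth 0.0514, discount at r = 0.159.
D_1 = 4.8195
D_2 = 6.1449
D_3 = 7.8347
Terminal value at t=3: TV = D_4/(r−g) = 8.2374/(0.159−0.0514) = 76.5558
P₀ = 4.8195/(1+0.159)^1 + 6.1449/(1+0.159)^2 + 7.8347/(1+0.159)^3 + 76.5558/(1+0.159)^3 = 62.9383

€62.94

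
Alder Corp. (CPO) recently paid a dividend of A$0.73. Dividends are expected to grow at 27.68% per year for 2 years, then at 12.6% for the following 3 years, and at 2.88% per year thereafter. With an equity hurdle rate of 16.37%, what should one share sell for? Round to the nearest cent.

A$10.22

Three-stage DDM. Project D₁…D_5; terminal Gordon value at t=5 with g = 0.0288; discount at r = 0.1637.
D_1 = 0.9321
D_2 = 1.1901
D_3 = 1.3400
D_4 = 1.5088
D_5 = 1.6990
TV_5 = 1.7479/(0.1637−0.0288) = 12.9570
P₀ = Σ Dₜ/(1+r)ᵗ + TV_5/(1+r)^5 = 10.2205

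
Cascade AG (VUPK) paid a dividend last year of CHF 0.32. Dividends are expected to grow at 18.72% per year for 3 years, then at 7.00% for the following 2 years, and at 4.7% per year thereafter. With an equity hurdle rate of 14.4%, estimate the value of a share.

CHF 5.06

Three-stage DDM. Project D₁…D_5; terminal Gordon value at t=5 with g = 0.047; discount at r = 0.144.
D_1 = 0.3799
D_2 = 0.4510
D_3 = 0.5355
D_4 = 0.5729
D_5 = 0.6130
TV_5 = 0.6419/(0.144−0.047) = 6.6170
P₀ = Σ Dₜ/(1+r)ᵗ + TV_5/(1+r)^5 = 5.0587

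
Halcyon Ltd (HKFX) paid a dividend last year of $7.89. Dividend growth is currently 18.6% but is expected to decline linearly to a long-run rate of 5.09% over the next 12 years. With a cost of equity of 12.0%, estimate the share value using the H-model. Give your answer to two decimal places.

H-model: P₀ = D₀[(1+g_L) + H(g_S−g_L)]/(r−g_L), with H = 12/2 = 6.
P₀ = 7.89 × [(1+0.0509) + 6×(0.186−0.0509)] / (0.12−0.0509)
   = 7.89 × 1.8615 / 0.0691 = 212.5504

$212.55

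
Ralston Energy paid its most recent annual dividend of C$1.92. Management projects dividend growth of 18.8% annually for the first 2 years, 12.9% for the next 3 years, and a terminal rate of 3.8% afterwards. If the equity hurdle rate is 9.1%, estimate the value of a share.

Three-stage DDM. Project D₁…D_5; terminal Gordon value at t=5 with g = 0.038; discount at r = 0.091.
D_1 = 2.2810
D_2 = 2.7098
D_3 = 3.0593
D_4 = 3.4540
D_5 = 3.8996
TV_5 = 4.0477/(0.091−0.038) = 76.3726
P₀ = Σ Dₜ/(1+r)ᵗ + TV_5/(1+r)^5 = 61.0938

C$61.09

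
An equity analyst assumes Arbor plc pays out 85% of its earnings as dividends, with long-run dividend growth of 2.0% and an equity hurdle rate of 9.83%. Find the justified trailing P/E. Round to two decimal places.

11.07

Justified trailing P/E = b(1+g)/(r−g) = 0.85×(1+0.02)/(0.0983−0.02) = 11.0728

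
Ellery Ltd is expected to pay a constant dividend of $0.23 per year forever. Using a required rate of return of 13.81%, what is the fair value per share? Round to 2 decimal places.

$1.67

Zero-growth DDM (perpetuity): P₀ = D/r = 0.23 / 0.1381 = 1.6655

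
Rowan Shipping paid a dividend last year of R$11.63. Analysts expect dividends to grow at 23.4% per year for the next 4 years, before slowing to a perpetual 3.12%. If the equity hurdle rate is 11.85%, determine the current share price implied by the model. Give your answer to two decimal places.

Two-stage DDM. Project D₁…D_4 at 0.234, terminal growth 0.0312, discount at r = 0.1185.
D_1 = 14.3514
D_2 = 17.7097
D_3 = 21.8537
D_4 = 26.9675
Terminal value at t=4: TV = D_5/(r−g) = 27.8089/(0.1185−0.0312) = 318.5437
P₀ = 14.3514/(1+0.1185)^1 + 17.7097/(1+0.1185)^2 + 21.8537/(1+0.1185)^3 + 26.9675/(1+0.1185)^4 + 318.5437/(1+0.1185)^4 = 263.3634

R$263.36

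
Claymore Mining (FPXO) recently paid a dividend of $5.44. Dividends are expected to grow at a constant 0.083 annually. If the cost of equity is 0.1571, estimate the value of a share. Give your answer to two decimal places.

$79.51

Gordon growth model: P₀ = D₁/(r − g). D₁ = 5.44 × (1 + 0.083) = 5.8915.
P₀ = 5.8915 / (0.1571 − 0.083) = 5.8915 / 0.0741 = 79.5077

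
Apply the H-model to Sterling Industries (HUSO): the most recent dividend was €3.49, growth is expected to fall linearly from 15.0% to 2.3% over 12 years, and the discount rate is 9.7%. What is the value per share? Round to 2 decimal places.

€84.18

H-model: P₀ = D₀[(1+g_L) + H(g_S−g_L)]/(r−g_L), with H = 12/2 = 6.
P₀ = 3.49 × [(1+0.023) + 6×(0.15−0.023)] / (0.097−0.023)
   = 3.49 × 1.7850 / 0.074 = 84.1845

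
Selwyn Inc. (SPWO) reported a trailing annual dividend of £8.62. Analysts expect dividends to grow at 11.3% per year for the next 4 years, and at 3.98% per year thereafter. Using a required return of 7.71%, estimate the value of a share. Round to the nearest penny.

Two-stage DDM. Project D₁…D_4 at 0.113, terminal growth 0.0398, discount at r = 0.0771.
D_1 = 9.5941
D_2 = 10.6782
D_3 = 11.8848
D_4 = 13.2278
Terminal value at t=4: TV = D_5/(r−g) = 13.7543/(0.0771−0.0398) = 368.7473
P₀ = 9.5941/(1+0.0771)^1 + 10.6782/(1+0.0771)^2 + 11.8848/(1+0.0771)^3 + 13.2278/(1+0.0771)^4 + 368.7473/(1+0.0771)^4 = 311.4216

£311.42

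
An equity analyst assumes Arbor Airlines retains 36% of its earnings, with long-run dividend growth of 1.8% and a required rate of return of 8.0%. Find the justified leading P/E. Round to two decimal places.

10.32

Payout ratio b = 1 − 0.36 = 0.64.
Justified leading P/E = b/(r−g) = 0.64/(0.08−0.018) = 10.3226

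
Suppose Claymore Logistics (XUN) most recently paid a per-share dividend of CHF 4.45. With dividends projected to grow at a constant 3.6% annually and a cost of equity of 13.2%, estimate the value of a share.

Gordon growth model: P₀ = D₁/(r − g). D₁ = 4.45 × (1 + 0.036) = 4.6102.
P₀ = 4.6102 / (0.132 − 0.036) = 4.6102 / 0.096 = 48.0229

CHF 48.02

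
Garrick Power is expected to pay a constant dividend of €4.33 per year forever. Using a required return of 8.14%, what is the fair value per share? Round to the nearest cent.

Zero-growth DDM (perpetuity): P₀ = D/r = 4.33 / 0.0814 = 53.1941

€53.19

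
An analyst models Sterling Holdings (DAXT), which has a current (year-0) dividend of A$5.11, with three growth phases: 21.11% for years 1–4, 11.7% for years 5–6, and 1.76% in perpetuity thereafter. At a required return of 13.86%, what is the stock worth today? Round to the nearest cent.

A$89.56

Three-stage DDM. Project D₁…D_6; terminal Gordon value at t=6 with g = 0.0176; discount at r = 0.1386.
D_1 = 6.1887
D_2 = 7.4952
D_3 = 9.0774
D_4 = 10.9936
D_5 = 12.2799
D_6 = 13.7166
TV_6 = 13.9580/(0.1386−0.0176) = 115.3557
P₀ = Σ Dₜ/(1+r)ᵗ + TV_6/(1+r)^6 = 89.5635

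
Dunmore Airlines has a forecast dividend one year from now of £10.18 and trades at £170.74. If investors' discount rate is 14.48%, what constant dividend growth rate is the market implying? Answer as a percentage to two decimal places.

From P₀ = D₁/(r − g), the implied growth is g = r − D₁/P₀.
g = 0.1448 − 10.18/170.74 = 0.1448 − 0.05962 = 0.08518

8.52%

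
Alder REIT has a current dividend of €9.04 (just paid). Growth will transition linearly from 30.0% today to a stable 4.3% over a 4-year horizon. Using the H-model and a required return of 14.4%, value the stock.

H-model: P₀ = D₀[(1+g_L) + H(g_S−g_L)]/(r−g_L), with H = 4/2 = 2.
P₀ = 9.04 × [(1+0.043) + 2×(0.3−0.043)] / (0.144−0.043)
   = 9.04 × 1.5570 / 0.101 = 139.3592

€139.36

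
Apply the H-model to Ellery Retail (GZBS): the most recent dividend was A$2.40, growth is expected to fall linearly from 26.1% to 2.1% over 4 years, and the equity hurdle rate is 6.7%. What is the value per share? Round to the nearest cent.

A$78.31

H-model: P₀ = D₀[(1+g_L) + H(g_S−g_L)]/(r−g_L), with H = 4/2 = 2.
P₀ = 2.40 × [(1+0.021) + 2×(0.261−0.021)] / (0.067−0.021)
   = 2.40 × 1.5010 / 0.046 = 78.3130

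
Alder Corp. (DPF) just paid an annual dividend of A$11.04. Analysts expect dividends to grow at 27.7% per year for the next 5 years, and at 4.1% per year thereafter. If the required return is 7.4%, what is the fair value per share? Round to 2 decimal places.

Two-stage DDM. Project D₁…D_5 at 0.277, terminal growth 0.041, discount at r = 0.074.
D_1 = 14.0981
D_2 = 18.0032
D_3 = 22.9901
D_4 = 29.3584
D_5 = 37.4907
Terminal value at t=5: TV = D_6/(r−g) = 39.0278/(0.074−0.041) = 1182.6612
P₀ = 14.0981/(1+0.074)^1 + 18.0032/(1+0.074)^2 + 22.9901/(1+0.074)^3 + 29.3584/(1+0.074)^4 + 37.4907/(1+0.074)^5 + 1182.6612/(1+0.074)^5 = 923.2295

A$923.23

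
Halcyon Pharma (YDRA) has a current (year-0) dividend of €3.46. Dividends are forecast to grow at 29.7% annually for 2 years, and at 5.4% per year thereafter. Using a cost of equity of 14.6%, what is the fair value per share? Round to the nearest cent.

Two-stage DDM. Project D₁…D_2 at 0.297, terminal growth 0.054, discount at r = 0.146.
D_1 = 4.4876
D_2 = 5.8204
Terminal value at t=2: TV = D_3/(r−g) = 6.1347/(0.146−0.054) = 66.6820
P₀ = 4.4876/(1+0.146)^1 + 5.8204/(1+0.146)^2 + 66.6820/(1+0.146)^2 = 59.1216

€59.12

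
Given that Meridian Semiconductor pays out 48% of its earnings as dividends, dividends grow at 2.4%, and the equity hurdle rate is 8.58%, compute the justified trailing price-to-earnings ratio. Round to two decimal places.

Justified trailing P/E = b(1+g)/(r−g) = 0.48×(1+0.024)/(0.0858−0.024) = 7.9534

7.95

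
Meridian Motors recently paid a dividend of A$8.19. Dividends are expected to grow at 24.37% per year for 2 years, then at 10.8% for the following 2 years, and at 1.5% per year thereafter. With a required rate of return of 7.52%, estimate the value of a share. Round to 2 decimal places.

A$239.56

Three-stage DDM. Project D₁…D_4; terminal Gordon value at t=4 with g = 0.015; discount at r = 0.0752.
D_1 = 10.1859
D_2 = 12.6682
D_3 = 14.0364
D_4 = 15.5523
TV_4 = 15.7856/(0.0752−0.015) = 262.2191
P₀ = Σ Dₜ/(1+r)ᵗ + TV_4/(1+r)^4 = 239.5647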